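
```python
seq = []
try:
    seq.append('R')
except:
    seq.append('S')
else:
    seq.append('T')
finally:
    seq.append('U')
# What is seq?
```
['R', 'T', 'U']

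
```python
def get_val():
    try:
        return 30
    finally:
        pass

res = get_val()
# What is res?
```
30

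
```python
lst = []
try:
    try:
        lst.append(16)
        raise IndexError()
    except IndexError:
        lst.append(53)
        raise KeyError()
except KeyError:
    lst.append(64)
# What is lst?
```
[16, 53, 64]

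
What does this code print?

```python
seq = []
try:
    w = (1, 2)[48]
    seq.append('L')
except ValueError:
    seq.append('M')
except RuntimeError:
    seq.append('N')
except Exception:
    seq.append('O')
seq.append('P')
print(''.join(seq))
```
OP

IndexError not specifically caught, falls to Exception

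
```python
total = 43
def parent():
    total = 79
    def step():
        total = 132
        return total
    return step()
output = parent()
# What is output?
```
132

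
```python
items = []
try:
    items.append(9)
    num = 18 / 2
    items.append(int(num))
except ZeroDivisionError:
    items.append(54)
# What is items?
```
[9, 9]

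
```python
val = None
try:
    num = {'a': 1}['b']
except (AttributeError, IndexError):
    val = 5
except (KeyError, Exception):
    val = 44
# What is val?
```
44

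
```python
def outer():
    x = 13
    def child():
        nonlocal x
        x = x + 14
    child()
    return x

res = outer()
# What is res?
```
27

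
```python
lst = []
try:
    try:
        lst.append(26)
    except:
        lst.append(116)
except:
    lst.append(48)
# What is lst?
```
[26]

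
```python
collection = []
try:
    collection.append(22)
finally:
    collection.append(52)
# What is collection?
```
[22, 52]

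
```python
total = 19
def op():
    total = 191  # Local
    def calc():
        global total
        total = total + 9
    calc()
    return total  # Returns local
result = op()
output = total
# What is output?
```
28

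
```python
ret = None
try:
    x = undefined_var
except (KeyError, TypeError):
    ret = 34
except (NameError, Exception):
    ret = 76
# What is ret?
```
76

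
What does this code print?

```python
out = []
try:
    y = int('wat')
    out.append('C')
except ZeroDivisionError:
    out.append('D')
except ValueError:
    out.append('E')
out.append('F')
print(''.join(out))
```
EF

ValueError is caught by its specific handler, not ZeroDivisionError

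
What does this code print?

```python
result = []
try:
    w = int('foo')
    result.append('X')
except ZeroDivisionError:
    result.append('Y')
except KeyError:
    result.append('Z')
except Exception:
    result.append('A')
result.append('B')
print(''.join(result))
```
AB

ValueError not specifically caught, falls to Exception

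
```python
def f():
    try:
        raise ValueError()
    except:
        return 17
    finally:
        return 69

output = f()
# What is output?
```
69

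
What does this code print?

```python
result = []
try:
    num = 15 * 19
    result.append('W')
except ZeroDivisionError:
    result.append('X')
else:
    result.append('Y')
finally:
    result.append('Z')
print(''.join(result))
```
WYZ

else runs before finally when no exception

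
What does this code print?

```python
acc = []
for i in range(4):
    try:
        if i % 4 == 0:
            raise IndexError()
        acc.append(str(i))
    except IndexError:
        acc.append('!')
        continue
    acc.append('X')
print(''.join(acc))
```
!1X2X3X

continue in except skips rest of loop body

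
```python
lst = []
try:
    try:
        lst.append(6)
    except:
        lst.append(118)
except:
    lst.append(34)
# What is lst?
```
[6]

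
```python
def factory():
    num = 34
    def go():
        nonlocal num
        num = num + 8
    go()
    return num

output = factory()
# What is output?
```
42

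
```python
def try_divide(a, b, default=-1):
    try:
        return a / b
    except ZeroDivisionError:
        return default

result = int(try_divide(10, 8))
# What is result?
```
1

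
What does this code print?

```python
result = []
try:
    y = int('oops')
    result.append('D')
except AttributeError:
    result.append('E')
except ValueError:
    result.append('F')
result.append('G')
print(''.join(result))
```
FG

ValueError is caught by its specific handler, not AttributeError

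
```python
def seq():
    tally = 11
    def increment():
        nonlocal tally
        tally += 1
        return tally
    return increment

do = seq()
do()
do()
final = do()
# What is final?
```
14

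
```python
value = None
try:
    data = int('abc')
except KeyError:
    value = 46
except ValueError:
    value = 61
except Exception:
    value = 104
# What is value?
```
61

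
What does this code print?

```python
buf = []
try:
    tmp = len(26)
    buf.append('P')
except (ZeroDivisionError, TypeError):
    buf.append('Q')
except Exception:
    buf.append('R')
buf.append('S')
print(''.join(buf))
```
QS

TypeError matches tuple containing it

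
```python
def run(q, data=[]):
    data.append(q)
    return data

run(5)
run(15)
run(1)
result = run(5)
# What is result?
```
[5, 15, 1, 5]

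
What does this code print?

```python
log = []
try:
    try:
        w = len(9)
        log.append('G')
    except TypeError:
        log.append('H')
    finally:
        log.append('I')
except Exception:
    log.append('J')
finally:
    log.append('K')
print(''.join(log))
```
HIK

Both finally blocks run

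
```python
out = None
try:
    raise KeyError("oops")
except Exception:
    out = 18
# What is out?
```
18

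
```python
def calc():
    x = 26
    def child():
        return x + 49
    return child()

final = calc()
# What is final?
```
75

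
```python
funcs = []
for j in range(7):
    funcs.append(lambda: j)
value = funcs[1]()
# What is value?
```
6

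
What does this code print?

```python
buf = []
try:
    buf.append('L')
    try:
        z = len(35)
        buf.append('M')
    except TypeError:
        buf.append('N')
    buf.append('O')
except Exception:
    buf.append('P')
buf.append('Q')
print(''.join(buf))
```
LNOQ

Inner exception caught by inner handler, outer continues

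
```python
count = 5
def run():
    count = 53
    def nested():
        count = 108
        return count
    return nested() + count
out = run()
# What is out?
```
161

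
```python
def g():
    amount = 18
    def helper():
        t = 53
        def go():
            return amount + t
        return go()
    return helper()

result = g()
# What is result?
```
71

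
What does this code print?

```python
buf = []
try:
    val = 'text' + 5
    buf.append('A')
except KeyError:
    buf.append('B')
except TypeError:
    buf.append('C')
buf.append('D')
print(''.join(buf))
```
CD

TypeError is caught by its specific handler, not KeyError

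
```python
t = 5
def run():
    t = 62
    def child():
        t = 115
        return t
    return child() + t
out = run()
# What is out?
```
177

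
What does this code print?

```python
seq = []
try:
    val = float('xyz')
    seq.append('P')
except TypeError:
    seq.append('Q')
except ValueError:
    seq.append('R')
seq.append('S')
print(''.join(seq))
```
RS

ValueError is caught by its specific handler, not TypeError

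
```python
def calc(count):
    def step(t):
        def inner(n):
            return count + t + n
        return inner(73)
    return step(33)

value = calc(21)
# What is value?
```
127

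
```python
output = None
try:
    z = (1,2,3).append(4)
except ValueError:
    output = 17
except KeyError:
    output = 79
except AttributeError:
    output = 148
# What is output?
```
148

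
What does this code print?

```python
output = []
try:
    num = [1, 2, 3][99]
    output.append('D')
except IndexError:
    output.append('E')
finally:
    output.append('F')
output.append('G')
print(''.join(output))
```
EFG

finally always runs, even after exception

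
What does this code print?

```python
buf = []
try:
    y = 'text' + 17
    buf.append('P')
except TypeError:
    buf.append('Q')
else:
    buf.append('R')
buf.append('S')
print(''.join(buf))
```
QS

else block skipped when exception is caught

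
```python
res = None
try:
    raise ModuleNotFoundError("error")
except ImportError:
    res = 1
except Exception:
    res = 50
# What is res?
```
1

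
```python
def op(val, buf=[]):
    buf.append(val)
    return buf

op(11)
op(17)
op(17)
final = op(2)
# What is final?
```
[11, 17, 17, 2]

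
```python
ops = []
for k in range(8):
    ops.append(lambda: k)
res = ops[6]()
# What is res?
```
7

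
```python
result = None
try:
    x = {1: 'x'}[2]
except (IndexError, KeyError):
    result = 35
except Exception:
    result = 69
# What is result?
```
35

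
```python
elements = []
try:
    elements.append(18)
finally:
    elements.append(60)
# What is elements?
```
[18, 60]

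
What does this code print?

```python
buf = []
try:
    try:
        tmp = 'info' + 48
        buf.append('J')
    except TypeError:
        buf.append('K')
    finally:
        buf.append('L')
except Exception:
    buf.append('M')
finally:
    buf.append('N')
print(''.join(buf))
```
KLN

Both finally blocks run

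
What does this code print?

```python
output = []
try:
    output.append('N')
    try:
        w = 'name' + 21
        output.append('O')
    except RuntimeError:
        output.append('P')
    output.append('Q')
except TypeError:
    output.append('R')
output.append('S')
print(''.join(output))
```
NRS

Inner handler doesn't match, propagates to outer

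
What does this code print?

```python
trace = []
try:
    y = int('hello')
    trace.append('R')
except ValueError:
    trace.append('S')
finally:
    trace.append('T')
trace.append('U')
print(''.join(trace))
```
STU

finally always runs, even after exception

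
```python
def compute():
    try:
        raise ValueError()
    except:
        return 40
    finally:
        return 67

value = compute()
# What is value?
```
67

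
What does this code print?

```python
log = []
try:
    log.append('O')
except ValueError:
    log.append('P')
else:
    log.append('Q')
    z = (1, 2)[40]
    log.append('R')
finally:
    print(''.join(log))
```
OQ

Try succeeds, else appends 'Q', IndexError in else is uncaught, finally prints before exception propagates ('R' never appended)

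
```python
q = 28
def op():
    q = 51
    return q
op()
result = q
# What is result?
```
28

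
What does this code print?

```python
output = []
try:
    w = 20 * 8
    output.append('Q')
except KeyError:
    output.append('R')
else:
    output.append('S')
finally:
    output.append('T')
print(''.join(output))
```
QST

else runs before finally when no exception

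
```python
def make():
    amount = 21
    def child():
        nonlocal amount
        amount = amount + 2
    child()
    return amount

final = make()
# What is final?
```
23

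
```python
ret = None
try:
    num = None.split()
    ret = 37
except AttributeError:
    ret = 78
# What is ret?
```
78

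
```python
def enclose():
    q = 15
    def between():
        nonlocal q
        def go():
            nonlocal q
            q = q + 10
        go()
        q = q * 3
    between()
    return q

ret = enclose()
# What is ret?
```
75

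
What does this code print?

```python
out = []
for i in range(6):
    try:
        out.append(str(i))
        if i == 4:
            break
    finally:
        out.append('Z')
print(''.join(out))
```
0Z1Z2Z3Z4Z

finally runs even when breaking out of loop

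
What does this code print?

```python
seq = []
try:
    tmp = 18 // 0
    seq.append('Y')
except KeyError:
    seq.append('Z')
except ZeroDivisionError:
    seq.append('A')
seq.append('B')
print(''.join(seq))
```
AB

ZeroDivisionError is caught by its specific handler, not KeyError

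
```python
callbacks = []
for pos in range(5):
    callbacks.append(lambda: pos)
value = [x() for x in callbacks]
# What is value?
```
[4, 4, 4, 4, 4]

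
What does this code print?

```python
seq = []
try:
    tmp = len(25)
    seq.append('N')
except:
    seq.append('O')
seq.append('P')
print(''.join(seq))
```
OP

Exception raised in try, caught by bare except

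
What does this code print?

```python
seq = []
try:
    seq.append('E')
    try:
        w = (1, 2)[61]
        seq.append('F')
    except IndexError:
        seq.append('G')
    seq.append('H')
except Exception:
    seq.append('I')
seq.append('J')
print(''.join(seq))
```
EGHJ

Inner exception caught by inner handler, outer continues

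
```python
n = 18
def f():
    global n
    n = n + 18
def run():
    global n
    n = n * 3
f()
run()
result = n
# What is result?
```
108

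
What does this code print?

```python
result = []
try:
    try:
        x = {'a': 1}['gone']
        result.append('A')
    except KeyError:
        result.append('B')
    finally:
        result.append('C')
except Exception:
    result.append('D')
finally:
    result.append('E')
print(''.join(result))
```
BCE

Both finally blocks run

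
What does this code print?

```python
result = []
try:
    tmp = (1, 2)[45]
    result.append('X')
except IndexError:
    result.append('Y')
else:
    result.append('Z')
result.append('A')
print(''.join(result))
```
YA

else block skipped when exception is caught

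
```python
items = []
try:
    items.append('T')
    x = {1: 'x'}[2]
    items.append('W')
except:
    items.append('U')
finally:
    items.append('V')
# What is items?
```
['T', 'U', 'V']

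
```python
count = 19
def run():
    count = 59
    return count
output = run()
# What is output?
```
59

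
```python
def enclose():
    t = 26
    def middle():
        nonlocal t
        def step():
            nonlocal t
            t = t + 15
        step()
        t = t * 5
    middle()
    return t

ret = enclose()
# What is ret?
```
205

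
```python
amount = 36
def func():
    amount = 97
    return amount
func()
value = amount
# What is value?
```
36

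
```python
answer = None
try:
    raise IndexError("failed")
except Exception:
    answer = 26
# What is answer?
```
26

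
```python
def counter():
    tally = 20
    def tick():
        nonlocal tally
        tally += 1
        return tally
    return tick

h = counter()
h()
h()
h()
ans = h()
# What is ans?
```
24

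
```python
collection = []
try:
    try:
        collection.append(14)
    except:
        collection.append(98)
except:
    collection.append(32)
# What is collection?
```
[14]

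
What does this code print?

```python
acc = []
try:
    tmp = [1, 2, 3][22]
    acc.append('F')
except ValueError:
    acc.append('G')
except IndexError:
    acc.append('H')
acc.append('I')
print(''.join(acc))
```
HI

IndexError is caught by its specific handler, not ValueError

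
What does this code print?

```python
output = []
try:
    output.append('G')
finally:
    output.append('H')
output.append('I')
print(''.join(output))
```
GHI

try/finally without except, no exception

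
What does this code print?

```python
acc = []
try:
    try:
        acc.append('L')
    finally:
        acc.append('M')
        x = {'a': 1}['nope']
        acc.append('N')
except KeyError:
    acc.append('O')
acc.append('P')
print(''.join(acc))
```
LMOP

Exception in inner finally caught by outer except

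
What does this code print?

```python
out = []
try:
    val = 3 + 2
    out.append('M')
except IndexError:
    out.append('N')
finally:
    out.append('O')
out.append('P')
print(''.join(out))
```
MOP

finally runs after normal execution too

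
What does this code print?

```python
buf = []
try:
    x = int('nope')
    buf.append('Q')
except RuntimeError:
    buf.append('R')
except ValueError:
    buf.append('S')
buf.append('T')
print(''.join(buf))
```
ST

ValueError is caught by its specific handler, not RuntimeError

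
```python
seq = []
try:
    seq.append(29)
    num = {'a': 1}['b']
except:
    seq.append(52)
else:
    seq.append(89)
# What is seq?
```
[29, 52]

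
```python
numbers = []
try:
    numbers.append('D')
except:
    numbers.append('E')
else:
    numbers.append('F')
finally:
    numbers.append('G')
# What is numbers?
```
['D', 'F', 'G']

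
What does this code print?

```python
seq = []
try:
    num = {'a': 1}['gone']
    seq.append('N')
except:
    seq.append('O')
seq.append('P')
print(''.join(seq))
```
OP

Exception raised in try, caught by bare except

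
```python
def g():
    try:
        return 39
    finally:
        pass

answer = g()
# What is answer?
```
39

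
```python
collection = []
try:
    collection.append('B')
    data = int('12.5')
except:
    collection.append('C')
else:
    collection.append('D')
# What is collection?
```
['B', 'C']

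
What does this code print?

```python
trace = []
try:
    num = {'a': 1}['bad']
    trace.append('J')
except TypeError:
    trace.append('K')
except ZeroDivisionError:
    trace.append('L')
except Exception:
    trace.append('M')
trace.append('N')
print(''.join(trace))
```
MN

KeyError not specifically caught, falls to Exception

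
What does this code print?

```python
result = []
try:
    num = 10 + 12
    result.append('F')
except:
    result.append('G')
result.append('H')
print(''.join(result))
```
FH

No exception, try block completes normally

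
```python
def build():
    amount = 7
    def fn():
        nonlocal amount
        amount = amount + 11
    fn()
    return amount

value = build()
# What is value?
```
18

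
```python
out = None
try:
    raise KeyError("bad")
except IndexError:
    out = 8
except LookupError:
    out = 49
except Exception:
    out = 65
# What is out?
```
49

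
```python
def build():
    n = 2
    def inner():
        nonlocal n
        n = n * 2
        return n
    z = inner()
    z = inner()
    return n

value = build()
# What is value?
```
8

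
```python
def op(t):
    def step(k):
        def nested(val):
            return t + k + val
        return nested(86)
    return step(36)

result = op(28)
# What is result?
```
150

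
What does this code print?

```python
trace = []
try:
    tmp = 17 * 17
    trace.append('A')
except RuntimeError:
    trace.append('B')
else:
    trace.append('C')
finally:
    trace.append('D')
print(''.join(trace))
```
ACD

else runs before finally when no exception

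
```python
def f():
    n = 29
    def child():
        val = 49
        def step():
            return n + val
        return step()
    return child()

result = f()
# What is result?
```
78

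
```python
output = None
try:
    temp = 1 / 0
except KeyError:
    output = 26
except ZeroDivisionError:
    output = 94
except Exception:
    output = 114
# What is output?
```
94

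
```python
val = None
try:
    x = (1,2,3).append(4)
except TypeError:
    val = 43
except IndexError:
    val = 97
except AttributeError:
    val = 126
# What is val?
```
126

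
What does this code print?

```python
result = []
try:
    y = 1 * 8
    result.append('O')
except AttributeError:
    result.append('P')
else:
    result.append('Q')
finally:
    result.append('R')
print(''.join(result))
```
OQR

else runs before finally when no exception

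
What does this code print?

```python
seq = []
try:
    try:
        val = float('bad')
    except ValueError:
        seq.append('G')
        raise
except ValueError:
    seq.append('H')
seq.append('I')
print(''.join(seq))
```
GHI

raise without argument re-raises current exception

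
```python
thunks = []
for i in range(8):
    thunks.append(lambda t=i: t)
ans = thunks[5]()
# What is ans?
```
5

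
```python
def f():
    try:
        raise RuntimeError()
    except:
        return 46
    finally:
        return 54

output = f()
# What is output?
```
54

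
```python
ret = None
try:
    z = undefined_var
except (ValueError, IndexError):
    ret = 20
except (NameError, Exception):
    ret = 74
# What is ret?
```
74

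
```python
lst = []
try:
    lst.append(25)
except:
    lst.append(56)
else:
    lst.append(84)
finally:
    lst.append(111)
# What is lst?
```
[25, 84, 111]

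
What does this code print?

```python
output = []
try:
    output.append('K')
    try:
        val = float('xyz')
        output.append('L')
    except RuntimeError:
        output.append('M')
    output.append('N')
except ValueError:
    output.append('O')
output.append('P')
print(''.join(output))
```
KOP

Inner handler doesn't match, propagates to outer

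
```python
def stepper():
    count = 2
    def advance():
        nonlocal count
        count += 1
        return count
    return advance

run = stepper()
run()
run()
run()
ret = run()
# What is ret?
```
6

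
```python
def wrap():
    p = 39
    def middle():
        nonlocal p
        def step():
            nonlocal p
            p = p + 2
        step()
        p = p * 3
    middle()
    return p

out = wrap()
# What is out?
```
123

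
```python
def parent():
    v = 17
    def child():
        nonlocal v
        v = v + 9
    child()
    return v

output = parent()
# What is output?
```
26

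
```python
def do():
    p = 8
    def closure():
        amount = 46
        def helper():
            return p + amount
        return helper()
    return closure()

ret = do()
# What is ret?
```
54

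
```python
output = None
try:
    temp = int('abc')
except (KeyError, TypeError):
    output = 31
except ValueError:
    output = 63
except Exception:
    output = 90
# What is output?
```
63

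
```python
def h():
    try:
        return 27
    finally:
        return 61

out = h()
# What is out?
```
61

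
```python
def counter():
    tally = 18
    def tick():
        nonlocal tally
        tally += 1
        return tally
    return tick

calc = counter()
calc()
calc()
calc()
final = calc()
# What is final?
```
22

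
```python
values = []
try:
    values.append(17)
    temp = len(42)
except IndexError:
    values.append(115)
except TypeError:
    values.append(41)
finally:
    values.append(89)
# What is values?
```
[17, 41, 89]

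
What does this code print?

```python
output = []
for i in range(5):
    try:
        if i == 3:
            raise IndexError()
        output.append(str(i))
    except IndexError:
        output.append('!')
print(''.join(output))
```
012!4

Exception on i=3 caught, loop continues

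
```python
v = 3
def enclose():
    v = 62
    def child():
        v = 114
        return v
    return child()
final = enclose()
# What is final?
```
114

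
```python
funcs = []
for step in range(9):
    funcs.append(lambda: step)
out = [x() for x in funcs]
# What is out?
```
[8, 8, 8, 8, 8, 8, 8, 8, 8]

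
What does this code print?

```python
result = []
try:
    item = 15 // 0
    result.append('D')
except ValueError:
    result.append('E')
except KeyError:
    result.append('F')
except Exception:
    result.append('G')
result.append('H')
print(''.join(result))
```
GH

ZeroDivisionError not specifically caught, falls to Exception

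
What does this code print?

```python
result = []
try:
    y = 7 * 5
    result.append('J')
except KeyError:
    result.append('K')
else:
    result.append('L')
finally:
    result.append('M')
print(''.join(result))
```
JLM

else runs before finally when no exception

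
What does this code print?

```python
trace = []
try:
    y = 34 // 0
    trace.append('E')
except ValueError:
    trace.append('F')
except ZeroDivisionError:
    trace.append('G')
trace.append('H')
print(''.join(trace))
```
GH

ZeroDivisionError is caught by its specific handler, not ValueError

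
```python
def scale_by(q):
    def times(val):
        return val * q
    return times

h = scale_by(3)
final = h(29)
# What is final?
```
87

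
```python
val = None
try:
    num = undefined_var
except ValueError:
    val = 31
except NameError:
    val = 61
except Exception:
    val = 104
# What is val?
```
61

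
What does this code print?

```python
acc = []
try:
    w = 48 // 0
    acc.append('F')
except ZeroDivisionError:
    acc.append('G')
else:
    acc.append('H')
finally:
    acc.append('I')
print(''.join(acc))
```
GI

Exception: except runs, else skipped, finally runs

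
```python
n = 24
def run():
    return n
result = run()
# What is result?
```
24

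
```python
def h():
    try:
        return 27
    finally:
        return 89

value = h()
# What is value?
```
89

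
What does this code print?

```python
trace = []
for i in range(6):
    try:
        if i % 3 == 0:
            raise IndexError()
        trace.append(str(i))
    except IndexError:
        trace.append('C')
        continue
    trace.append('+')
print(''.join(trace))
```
C1+2+C4+5+

continue in except skips rest of loop body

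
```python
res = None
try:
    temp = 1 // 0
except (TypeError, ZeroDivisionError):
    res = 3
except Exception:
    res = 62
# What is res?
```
3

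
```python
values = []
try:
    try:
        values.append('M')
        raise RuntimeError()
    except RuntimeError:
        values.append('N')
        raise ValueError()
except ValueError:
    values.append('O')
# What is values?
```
['M', 'N', 'O']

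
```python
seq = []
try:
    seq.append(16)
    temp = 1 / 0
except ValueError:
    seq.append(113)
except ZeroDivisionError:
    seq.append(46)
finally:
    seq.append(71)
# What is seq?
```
[16, 46, 71]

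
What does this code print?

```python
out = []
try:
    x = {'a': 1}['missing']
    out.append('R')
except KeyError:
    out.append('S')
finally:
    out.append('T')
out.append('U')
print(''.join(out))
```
STU

finally always runs, even after exception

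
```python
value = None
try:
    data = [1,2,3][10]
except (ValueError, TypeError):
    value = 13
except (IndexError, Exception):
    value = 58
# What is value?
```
58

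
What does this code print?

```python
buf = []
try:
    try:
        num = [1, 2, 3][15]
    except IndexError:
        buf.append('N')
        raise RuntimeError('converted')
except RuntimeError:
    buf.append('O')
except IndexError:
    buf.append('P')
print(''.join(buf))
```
NO

New RuntimeError raised, caught by outer RuntimeError handler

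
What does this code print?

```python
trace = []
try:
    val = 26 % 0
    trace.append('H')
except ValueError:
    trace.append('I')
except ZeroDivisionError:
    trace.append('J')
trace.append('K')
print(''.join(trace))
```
JK

ZeroDivisionError is caught by its specific handler, not ValueError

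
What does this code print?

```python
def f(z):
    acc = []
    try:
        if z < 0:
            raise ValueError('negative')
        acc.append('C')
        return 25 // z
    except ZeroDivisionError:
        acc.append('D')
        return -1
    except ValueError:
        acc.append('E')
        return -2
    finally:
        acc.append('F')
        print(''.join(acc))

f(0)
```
CDF

z=0 causes ZeroDivisionError, caught, finally prints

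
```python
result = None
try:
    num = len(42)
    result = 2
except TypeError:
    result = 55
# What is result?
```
55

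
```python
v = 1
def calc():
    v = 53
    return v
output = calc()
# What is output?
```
53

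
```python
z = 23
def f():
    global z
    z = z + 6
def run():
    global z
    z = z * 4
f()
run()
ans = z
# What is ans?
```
116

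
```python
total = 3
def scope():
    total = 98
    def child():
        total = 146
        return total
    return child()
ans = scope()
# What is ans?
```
146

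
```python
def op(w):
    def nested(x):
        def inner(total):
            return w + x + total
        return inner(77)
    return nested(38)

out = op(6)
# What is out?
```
121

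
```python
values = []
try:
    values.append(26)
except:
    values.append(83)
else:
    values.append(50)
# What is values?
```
[26, 50]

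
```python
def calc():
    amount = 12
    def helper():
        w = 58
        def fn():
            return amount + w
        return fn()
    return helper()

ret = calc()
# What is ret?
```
70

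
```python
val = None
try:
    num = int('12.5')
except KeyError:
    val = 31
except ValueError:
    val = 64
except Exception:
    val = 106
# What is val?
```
64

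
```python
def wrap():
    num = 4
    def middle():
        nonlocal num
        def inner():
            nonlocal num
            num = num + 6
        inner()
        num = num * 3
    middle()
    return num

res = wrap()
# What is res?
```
30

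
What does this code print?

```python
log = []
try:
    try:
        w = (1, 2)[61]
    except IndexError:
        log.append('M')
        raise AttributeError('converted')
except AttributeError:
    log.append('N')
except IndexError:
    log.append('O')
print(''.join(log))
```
MN

New AttributeError raised, caught by outer AttributeError handler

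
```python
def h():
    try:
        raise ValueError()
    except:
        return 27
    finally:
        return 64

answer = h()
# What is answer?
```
64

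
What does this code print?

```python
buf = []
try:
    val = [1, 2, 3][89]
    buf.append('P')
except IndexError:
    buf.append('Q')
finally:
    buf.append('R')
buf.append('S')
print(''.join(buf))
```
QRS

finally always runs, even after exception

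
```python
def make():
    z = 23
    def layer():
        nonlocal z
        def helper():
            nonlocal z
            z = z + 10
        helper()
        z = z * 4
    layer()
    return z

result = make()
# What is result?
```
132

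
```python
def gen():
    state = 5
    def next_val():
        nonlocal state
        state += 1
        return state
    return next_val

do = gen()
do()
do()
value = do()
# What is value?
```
8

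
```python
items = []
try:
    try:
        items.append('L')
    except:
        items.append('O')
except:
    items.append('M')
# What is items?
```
['L']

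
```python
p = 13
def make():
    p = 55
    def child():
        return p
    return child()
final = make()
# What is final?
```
55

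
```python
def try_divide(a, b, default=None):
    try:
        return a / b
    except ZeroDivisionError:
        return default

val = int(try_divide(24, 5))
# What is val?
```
4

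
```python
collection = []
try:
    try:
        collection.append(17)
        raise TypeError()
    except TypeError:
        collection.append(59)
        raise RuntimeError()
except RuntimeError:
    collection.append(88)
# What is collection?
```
[17, 59, 88]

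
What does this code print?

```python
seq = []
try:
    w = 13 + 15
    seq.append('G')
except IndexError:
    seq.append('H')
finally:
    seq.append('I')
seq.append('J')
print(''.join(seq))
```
GIJ

finally runs after normal execution too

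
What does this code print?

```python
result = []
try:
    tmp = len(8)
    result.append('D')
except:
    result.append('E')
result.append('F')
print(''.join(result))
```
EF

Exception raised in try, caught by bare except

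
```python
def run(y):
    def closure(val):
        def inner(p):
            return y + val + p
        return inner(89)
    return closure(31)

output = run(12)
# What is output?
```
132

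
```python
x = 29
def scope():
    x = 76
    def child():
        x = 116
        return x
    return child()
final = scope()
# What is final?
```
116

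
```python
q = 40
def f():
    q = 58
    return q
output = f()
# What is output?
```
58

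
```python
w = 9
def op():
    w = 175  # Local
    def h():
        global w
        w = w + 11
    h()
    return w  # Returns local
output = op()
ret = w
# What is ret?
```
20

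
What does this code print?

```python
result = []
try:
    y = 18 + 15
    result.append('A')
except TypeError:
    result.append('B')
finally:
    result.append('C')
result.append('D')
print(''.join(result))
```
ACD

finally runs after normal execution too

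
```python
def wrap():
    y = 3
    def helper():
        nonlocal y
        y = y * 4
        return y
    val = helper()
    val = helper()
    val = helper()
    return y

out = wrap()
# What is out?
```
192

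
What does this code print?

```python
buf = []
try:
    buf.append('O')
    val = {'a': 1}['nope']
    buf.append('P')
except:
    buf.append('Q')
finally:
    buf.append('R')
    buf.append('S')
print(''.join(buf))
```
OQRS

Code before exception runs, then except, then all of finally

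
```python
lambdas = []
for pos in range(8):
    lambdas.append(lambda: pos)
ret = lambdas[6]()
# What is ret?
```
7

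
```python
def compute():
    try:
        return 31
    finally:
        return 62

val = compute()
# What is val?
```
62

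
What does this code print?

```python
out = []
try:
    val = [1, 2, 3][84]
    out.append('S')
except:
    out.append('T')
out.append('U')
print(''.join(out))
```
TU

Exception raised in try, caught by bare except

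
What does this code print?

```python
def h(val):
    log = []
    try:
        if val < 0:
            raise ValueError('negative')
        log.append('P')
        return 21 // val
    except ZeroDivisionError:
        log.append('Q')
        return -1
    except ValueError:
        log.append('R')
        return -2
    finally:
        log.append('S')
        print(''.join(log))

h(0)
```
PQS

val=0 causes ZeroDivisionError, caught, finally prints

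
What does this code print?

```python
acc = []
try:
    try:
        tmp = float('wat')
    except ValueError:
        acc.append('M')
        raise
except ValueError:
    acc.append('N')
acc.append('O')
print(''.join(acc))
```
MNO

raise without argument re-raises current exception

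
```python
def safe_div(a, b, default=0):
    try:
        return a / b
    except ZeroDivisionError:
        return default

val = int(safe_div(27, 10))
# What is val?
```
2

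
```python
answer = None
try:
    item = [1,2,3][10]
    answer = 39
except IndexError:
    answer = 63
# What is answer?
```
63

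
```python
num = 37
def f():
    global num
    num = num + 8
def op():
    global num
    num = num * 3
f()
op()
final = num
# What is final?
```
135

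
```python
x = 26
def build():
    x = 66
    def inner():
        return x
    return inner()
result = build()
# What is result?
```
66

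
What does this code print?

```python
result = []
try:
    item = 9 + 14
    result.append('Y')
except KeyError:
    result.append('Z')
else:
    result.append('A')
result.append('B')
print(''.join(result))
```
YAB

else block runs when no exception occurs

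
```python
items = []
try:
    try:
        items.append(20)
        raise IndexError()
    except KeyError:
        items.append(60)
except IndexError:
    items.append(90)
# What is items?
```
[20, 90]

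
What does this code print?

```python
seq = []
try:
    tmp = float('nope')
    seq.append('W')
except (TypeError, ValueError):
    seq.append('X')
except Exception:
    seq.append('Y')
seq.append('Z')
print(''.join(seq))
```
XZ

ValueError matches tuple containing it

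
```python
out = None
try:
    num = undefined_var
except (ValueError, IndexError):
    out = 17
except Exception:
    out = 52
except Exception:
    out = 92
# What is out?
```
52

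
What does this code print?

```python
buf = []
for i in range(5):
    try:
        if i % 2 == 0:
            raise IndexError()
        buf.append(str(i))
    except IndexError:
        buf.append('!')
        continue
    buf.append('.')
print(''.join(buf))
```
!1.!3.!

continue in except skips rest of loop body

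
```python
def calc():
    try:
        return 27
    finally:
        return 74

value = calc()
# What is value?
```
74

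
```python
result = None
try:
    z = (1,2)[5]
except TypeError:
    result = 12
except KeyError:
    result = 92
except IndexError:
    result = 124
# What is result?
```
124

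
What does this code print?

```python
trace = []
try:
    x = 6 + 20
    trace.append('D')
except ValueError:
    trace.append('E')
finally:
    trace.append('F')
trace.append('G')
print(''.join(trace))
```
DFG

finally runs after normal execution too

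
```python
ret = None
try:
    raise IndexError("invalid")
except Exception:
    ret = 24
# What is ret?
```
24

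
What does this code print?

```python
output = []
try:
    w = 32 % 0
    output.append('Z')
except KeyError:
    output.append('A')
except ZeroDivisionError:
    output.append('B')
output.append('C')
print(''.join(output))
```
BC

ZeroDivisionError is caught by its specific handler, not KeyError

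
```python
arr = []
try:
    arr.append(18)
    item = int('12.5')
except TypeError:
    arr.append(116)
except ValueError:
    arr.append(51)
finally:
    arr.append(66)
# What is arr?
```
[18, 51, 66]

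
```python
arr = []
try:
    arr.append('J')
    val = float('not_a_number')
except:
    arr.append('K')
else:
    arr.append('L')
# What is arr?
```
['J', 'K']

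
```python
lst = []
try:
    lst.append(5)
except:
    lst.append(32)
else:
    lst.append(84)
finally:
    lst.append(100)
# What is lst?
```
[5, 84, 100]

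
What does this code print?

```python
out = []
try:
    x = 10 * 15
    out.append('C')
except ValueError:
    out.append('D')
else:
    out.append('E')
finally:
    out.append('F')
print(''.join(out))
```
CEF

else runs before finally when no exception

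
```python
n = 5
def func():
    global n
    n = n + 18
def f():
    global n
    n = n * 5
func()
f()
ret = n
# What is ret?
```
115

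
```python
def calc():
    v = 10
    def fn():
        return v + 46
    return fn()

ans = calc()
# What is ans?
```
56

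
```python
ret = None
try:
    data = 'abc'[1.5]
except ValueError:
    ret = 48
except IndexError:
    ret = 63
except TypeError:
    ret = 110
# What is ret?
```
110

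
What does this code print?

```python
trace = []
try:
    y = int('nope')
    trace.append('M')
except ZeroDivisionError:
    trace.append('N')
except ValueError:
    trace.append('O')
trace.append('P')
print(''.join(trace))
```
OP

ValueError is caught by its specific handler, not ZeroDivisionError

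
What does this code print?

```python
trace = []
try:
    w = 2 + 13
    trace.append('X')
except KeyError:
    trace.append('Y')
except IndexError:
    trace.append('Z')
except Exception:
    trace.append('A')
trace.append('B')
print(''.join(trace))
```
XB

No exception, try block completes normally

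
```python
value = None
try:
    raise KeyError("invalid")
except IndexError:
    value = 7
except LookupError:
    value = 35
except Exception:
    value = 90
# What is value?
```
35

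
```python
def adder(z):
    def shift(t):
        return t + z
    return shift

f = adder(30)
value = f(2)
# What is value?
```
32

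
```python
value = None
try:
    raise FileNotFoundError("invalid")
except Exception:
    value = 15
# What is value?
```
15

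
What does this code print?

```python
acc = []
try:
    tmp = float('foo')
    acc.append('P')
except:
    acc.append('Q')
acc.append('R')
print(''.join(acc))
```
QR

Exception raised in try, caught by bare except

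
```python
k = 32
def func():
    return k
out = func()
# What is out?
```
32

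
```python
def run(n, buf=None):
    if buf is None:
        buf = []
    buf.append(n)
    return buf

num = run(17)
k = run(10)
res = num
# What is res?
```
[17]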